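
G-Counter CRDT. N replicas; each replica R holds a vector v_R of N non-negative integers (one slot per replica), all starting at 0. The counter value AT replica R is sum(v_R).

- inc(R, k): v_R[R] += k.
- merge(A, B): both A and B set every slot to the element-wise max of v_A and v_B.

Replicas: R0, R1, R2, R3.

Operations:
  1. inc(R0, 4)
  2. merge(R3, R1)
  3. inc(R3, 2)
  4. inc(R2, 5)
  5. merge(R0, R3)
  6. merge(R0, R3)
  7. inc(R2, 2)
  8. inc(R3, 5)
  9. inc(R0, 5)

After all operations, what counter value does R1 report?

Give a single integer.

Answer: 0

Derivation:
Op 1: inc R0 by 4 -> R0=(4,0,0,0) value=4
Op 2: merge R3<->R1 -> R3=(0,0,0,0) R1=(0,0,0,0)
Op 3: inc R3 by 2 -> R3=(0,0,0,2) value=2
Op 4: inc R2 by 5 -> R2=(0,0,5,0) value=5
Op 5: merge R0<->R3 -> R0=(4,0,0,2) R3=(4,0,0,2)
Op 6: merge R0<->R3 -> R0=(4,0,0,2) R3=(4,0,0,2)
Op 7: inc R2 by 2 -> R2=(0,0,7,0) value=7
Op 8: inc R3 by 5 -> R3=(4,0,0,7) value=11
Op 9: inc R0 by 5 -> R0=(9,0,0,2) value=11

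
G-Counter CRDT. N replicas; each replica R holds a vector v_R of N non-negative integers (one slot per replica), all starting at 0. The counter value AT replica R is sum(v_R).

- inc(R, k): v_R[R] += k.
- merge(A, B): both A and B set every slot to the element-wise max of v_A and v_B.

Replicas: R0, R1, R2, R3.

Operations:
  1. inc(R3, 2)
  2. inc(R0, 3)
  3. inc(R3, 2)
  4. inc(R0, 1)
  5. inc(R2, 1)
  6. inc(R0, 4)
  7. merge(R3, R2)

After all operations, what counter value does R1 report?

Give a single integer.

Op 1: inc R3 by 2 -> R3=(0,0,0,2) value=2
Op 2: inc R0 by 3 -> R0=(3,0,0,0) value=3
Op 3: inc R3 by 2 -> R3=(0,0,0,4) value=4
Op 4: inc R0 by 1 -> R0=(4,0,0,0) value=4
Op 5: inc R2 by 1 -> R2=(0,0,1,0) value=1
Op 6: inc R0 by 4 -> R0=(8,0,0,0) value=8
Op 7: merge R3<->R2 -> R3=(0,0,1,4) R2=(0,0,1,4)

Answer: 0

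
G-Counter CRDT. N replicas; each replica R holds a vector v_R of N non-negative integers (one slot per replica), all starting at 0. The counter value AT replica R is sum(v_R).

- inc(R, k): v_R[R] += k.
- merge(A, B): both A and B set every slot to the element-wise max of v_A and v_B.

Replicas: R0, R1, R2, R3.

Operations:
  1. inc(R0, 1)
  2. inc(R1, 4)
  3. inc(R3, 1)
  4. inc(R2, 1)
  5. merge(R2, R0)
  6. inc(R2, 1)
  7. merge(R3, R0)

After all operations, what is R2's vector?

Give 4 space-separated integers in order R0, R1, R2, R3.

Op 1: inc R0 by 1 -> R0=(1,0,0,0) value=1
Op 2: inc R1 by 4 -> R1=(0,4,0,0) value=4
Op 3: inc R3 by 1 -> R3=(0,0,0,1) value=1
Op 4: inc R2 by 1 -> R2=(0,0,1,0) value=1
Op 5: merge R2<->R0 -> R2=(1,0,1,0) R0=(1,0,1,0)
Op 6: inc R2 by 1 -> R2=(1,0,2,0) value=3
Op 7: merge R3<->R0 -> R3=(1,0,1,1) R0=(1,0,1,1)

Answer: 1 0 2 0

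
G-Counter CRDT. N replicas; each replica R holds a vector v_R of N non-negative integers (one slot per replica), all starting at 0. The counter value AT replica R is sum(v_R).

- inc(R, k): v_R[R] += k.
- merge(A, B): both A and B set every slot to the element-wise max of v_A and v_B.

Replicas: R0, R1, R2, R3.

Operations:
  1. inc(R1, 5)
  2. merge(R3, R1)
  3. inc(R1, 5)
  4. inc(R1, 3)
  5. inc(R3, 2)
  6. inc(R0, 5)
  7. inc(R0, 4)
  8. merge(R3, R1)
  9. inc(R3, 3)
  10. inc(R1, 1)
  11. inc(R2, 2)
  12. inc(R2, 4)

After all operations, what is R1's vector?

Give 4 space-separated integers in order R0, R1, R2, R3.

Op 1: inc R1 by 5 -> R1=(0,5,0,0) value=5
Op 2: merge R3<->R1 -> R3=(0,5,0,0) R1=(0,5,0,0)
Op 3: inc R1 by 5 -> R1=(0,10,0,0) value=10
Op 4: inc R1 by 3 -> R1=(0,13,0,0) value=13
Op 5: inc R3 by 2 -> R3=(0,5,0,2) value=7
Op 6: inc R0 by 5 -> R0=(5,0,0,0) value=5
Op 7: inc R0 by 4 -> R0=(9,0,0,0) value=9
Op 8: merge R3<->R1 -> R3=(0,13,0,2) R1=(0,13,0,2)
Op 9: inc R3 by 3 -> R3=(0,13,0,5) value=18
Op 10: inc R1 by 1 -> R1=(0,14,0,2) value=16
Op 11: inc R2 by 2 -> R2=(0,0,2,0) value=2
Op 12: inc R2 by 4 -> R2=(0,0,6,0) value=6

Answer: 0 14 0 2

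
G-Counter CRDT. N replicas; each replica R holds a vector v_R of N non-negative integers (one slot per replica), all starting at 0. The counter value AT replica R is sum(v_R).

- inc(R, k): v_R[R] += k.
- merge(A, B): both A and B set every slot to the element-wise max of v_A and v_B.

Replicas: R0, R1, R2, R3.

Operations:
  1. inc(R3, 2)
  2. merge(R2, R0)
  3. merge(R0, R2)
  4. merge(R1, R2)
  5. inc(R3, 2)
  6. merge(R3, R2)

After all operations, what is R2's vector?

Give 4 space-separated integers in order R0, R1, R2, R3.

Op 1: inc R3 by 2 -> R3=(0,0,0,2) value=2
Op 2: merge R2<->R0 -> R2=(0,0,0,0) R0=(0,0,0,0)
Op 3: merge R0<->R2 -> R0=(0,0,0,0) R2=(0,0,0,0)
Op 4: merge R1<->R2 -> R1=(0,0,0,0) R2=(0,0,0,0)
Op 5: inc R3 by 2 -> R3=(0,0,0,4) value=4
Op 6: merge R3<->R2 -> R3=(0,0,0,4) R2=(0,0,0,4)

Answer: 0 0 0 4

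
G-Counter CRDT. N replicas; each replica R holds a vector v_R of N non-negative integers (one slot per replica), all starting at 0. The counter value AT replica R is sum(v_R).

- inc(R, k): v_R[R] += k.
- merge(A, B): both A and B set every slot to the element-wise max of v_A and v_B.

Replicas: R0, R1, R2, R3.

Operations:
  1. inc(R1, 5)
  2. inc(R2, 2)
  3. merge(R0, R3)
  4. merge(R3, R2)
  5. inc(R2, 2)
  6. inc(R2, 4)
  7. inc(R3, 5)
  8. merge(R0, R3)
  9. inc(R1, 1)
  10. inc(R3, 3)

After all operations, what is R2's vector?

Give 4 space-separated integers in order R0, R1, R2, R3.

Answer: 0 0 8 0

Derivation:
Op 1: inc R1 by 5 -> R1=(0,5,0,0) value=5
Op 2: inc R2 by 2 -> R2=(0,0,2,0) value=2
Op 3: merge R0<->R3 -> R0=(0,0,0,0) R3=(0,0,0,0)
Op 4: merge R3<->R2 -> R3=(0,0,2,0) R2=(0,0,2,0)
Op 5: inc R2 by 2 -> R2=(0,0,4,0) value=4
Op 6: inc R2 by 4 -> R2=(0,0,8,0) value=8
Op 7: inc R3 by 5 -> R3=(0,0,2,5) value=7
Op 8: merge R0<->R3 -> R0=(0,0,2,5) R3=(0,0,2,5)
Op 9: inc R1 by 1 -> R1=(0,6,0,0) value=6
Op 10: inc R3 by 3 -> R3=(0,0,2,8) value=10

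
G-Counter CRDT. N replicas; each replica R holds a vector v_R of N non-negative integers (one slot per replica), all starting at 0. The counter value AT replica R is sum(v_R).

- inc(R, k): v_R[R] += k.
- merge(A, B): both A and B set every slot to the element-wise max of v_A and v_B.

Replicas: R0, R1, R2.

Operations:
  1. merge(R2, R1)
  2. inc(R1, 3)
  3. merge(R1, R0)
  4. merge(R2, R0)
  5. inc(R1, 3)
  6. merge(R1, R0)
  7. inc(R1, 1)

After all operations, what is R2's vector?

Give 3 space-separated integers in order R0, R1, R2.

Op 1: merge R2<->R1 -> R2=(0,0,0) R1=(0,0,0)
Op 2: inc R1 by 3 -> R1=(0,3,0) value=3
Op 3: merge R1<->R0 -> R1=(0,3,0) R0=(0,3,0)
Op 4: merge R2<->R0 -> R2=(0,3,0) R0=(0,3,0)
Op 5: inc R1 by 3 -> R1=(0,6,0) value=6
Op 6: merge R1<->R0 -> R1=(0,6,0) R0=(0,6,0)
Op 7: inc R1 by 1 -> R1=(0,7,0) value=7

Answer: 0 3 0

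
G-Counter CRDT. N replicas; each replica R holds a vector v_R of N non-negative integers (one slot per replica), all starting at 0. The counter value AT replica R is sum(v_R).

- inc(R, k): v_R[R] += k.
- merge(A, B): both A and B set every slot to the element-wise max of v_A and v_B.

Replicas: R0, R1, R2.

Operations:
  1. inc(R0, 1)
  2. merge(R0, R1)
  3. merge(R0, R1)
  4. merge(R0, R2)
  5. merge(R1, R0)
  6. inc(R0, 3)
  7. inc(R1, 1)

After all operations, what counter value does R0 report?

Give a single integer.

Answer: 4

Derivation:
Op 1: inc R0 by 1 -> R0=(1,0,0) value=1
Op 2: merge R0<->R1 -> R0=(1,0,0) R1=(1,0,0)
Op 3: merge R0<->R1 -> R0=(1,0,0) R1=(1,0,0)
Op 4: merge R0<->R2 -> R0=(1,0,0) R2=(1,0,0)
Op 5: merge R1<->R0 -> R1=(1,0,0) R0=(1,0,0)
Op 6: inc R0 by 3 -> R0=(4,0,0) value=4
Op 7: inc R1 by 1 -> R1=(1,1,0) value=2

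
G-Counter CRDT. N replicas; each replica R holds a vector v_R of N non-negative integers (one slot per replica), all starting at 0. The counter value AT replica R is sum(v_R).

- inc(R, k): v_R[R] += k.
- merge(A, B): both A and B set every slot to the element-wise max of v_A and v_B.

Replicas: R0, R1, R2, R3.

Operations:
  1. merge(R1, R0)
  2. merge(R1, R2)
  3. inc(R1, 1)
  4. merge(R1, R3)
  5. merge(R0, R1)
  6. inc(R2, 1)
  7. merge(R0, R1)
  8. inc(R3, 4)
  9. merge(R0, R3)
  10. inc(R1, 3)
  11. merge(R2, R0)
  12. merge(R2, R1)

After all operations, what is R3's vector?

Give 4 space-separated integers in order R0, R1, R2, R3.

Op 1: merge R1<->R0 -> R1=(0,0,0,0) R0=(0,0,0,0)
Op 2: merge R1<->R2 -> R1=(0,0,0,0) R2=(0,0,0,0)
Op 3: inc R1 by 1 -> R1=(0,1,0,0) value=1
Op 4: merge R1<->R3 -> R1=(0,1,0,0) R3=(0,1,0,0)
Op 5: merge R0<->R1 -> R0=(0,1,0,0) R1=(0,1,0,0)
Op 6: inc R2 by 1 -> R2=(0,0,1,0) value=1
Op 7: merge R0<->R1 -> R0=(0,1,0,0) R1=(0,1,0,0)
Op 8: inc R3 by 4 -> R3=(0,1,0,4) value=5
Op 9: merge R0<->R3 -> R0=(0,1,0,4) R3=(0,1,0,4)
Op 10: inc R1 by 3 -> R1=(0,4,0,0) value=4
Op 11: merge R2<->R0 -> R2=(0,1,1,4) R0=(0,1,1,4)
Op 12: merge R2<->R1 -> R2=(0,4,1,4) R1=(0,4,1,4)

Answer: 0 1 0 4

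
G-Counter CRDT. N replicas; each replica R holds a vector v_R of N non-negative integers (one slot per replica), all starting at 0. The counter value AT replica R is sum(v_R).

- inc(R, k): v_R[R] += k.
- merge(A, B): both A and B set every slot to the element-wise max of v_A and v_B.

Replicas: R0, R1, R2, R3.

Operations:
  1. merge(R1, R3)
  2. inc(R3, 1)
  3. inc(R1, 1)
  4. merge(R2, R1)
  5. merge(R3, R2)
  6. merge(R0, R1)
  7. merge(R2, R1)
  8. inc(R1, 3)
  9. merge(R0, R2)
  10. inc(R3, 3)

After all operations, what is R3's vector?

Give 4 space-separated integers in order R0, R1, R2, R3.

Answer: 0 1 0 4

Derivation:
Op 1: merge R1<->R3 -> R1=(0,0,0,0) R3=(0,0,0,0)
Op 2: inc R3 by 1 -> R3=(0,0,0,1) value=1
Op 3: inc R1 by 1 -> R1=(0,1,0,0) value=1
Op 4: merge R2<->R1 -> R2=(0,1,0,0) R1=(0,1,0,0)
Op 5: merge R3<->R2 -> R3=(0,1,0,1) R2=(0,1,0,1)
Op 6: merge R0<->R1 -> R0=(0,1,0,0) R1=(0,1,0,0)
Op 7: merge R2<->R1 -> R2=(0,1,0,1) R1=(0,1,0,1)
Op 8: inc R1 by 3 -> R1=(0,4,0,1) value=5
Op 9: merge R0<->R2 -> R0=(0,1,0,1) R2=(0,1,0,1)
Op 10: inc R3 by 3 -> R3=(0,1,0,4) value=5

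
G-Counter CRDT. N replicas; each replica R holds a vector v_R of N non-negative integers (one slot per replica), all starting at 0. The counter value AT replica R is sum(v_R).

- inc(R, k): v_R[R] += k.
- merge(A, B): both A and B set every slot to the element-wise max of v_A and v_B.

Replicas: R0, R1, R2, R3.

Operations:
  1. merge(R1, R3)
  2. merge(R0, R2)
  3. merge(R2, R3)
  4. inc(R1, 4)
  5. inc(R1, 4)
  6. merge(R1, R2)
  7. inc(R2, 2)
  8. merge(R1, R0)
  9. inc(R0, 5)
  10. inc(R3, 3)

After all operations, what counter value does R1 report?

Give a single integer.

Answer: 8

Derivation:
Op 1: merge R1<->R3 -> R1=(0,0,0,0) R3=(0,0,0,0)
Op 2: merge R0<->R2 -> R0=(0,0,0,0) R2=(0,0,0,0)
Op 3: merge R2<->R3 -> R2=(0,0,0,0) R3=(0,0,0,0)
Op 4: inc R1 by 4 -> R1=(0,4,0,0) value=4
Op 5: inc R1 by 4 -> R1=(0,8,0,0) value=8
Op 6: merge R1<->R2 -> R1=(0,8,0,0) R2=(0,8,0,0)
Op 7: inc R2 by 2 -> R2=(0,8,2,0) value=10
Op 8: merge R1<->R0 -> R1=(0,8,0,0) R0=(0,8,0,0)
Op 9: inc R0 by 5 -> R0=(5,8,0,0) value=13
Op 10: inc R3 by 3 -> R3=(0,0,0,3) value=3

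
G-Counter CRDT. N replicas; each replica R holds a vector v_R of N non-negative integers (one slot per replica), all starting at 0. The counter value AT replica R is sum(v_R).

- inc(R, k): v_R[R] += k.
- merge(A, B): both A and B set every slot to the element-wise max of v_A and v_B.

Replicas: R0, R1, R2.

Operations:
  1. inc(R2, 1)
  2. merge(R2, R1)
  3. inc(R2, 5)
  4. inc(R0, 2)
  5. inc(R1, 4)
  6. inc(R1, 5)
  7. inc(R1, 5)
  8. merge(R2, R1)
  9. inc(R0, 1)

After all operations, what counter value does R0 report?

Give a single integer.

Op 1: inc R2 by 1 -> R2=(0,0,1) value=1
Op 2: merge R2<->R1 -> R2=(0,0,1) R1=(0,0,1)
Op 3: inc R2 by 5 -> R2=(0,0,6) value=6
Op 4: inc R0 by 2 -> R0=(2,0,0) value=2
Op 5: inc R1 by 4 -> R1=(0,4,1) value=5
Op 6: inc R1 by 5 -> R1=(0,9,1) value=10
Op 7: inc R1 by 5 -> R1=(0,14,1) value=15
Op 8: merge R2<->R1 -> R2=(0,14,6) R1=(0,14,6)
Op 9: inc R0 by 1 -> R0=(3,0,0) value=3

Answer: 3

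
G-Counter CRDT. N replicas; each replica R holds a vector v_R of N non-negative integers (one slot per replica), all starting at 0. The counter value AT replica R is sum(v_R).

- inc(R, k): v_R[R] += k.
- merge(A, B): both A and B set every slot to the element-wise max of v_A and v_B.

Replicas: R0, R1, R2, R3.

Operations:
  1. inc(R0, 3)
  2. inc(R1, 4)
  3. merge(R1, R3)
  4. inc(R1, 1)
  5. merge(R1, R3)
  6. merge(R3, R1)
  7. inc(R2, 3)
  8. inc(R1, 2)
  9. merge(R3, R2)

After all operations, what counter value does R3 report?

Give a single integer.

Answer: 8

Derivation:
Op 1: inc R0 by 3 -> R0=(3,0,0,0) value=3
Op 2: inc R1 by 4 -> R1=(0,4,0,0) value=4
Op 3: merge R1<->R3 -> R1=(0,4,0,0) R3=(0,4,0,0)
Op 4: inc R1 by 1 -> R1=(0,5,0,0) value=5
Op 5: merge R1<->R3 -> R1=(0,5,0,0) R3=(0,5,0,0)
Op 6: merge R3<->R1 -> R3=(0,5,0,0) R1=(0,5,0,0)
Op 7: inc R2 by 3 -> R2=(0,0,3,0) value=3
Op 8: inc R1 by 2 -> R1=(0,7,0,0) value=7
Op 9: merge R3<->R2 -> R3=(0,5,3,0) R2=(0,5,3,0)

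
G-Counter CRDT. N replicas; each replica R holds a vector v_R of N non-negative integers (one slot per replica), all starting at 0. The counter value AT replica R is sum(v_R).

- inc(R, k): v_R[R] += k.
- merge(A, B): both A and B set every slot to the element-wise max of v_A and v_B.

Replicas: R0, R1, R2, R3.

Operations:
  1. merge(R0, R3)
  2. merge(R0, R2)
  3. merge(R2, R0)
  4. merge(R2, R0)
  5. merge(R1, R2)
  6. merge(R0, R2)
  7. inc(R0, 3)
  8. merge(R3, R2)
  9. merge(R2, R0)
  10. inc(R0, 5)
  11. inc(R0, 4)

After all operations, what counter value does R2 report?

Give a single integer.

Answer: 3

Derivation:
Op 1: merge R0<->R3 -> R0=(0,0,0,0) R3=(0,0,0,0)
Op 2: merge R0<->R2 -> R0=(0,0,0,0) R2=(0,0,0,0)
Op 3: merge R2<->R0 -> R2=(0,0,0,0) R0=(0,0,0,0)
Op 4: merge R2<->R0 -> R2=(0,0,0,0) R0=(0,0,0,0)
Op 5: merge R1<->R2 -> R1=(0,0,0,0) R2=(0,0,0,0)
Op 6: merge R0<->R2 -> R0=(0,0,0,0) R2=(0,0,0,0)
Op 7: inc R0 by 3 -> R0=(3,0,0,0) value=3
Op 8: merge R3<->R2 -> R3=(0,0,0,0) R2=(0,0,0,0)
Op 9: merge R2<->R0 -> R2=(3,0,0,0) R0=(3,0,0,0)
Op 10: inc R0 by 5 -> R0=(8,0,0,0) value=8
Op 11: inc R0 by 4 -> R0=(12,0,0,0) value=12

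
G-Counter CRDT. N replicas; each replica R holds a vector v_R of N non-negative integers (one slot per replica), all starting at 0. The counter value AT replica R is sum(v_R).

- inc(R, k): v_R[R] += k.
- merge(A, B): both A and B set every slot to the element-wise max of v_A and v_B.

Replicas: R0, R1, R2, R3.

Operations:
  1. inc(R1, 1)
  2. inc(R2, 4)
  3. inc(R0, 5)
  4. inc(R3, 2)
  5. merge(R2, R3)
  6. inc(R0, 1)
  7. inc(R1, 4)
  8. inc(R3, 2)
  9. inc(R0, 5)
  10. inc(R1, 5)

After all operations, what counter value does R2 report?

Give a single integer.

Op 1: inc R1 by 1 -> R1=(0,1,0,0) value=1
Op 2: inc R2 by 4 -> R2=(0,0,4,0) value=4
Op 3: inc R0 by 5 -> R0=(5,0,0,0) value=5
Op 4: inc R3 by 2 -> R3=(0,0,0,2) value=2
Op 5: merge R2<->R3 -> R2=(0,0,4,2) R3=(0,0,4,2)
Op 6: inc R0 by 1 -> R0=(6,0,0,0) value=6
Op 7: inc R1 by 4 -> R1=(0,5,0,0) value=5
Op 8: inc R3 by 2 -> R3=(0,0,4,4) value=8
Op 9: inc R0 by 5 -> R0=(11,0,0,0) value=11
Op 10: inc R1 by 5 -> R1=(0,10,0,0) value=10

Answer: 6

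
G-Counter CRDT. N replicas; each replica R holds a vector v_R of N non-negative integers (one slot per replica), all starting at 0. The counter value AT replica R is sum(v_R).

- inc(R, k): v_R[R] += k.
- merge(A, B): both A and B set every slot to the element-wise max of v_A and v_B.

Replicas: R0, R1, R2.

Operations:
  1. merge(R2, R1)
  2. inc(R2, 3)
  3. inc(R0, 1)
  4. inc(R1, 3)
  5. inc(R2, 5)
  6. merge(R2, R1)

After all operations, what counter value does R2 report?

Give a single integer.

Op 1: merge R2<->R1 -> R2=(0,0,0) R1=(0,0,0)
Op 2: inc R2 by 3 -> R2=(0,0,3) value=3
Op 3: inc R0 by 1 -> R0=(1,0,0) value=1
Op 4: inc R1 by 3 -> R1=(0,3,0) value=3
Op 5: inc R2 by 5 -> R2=(0,0,8) value=8
Op 6: merge R2<->R1 -> R2=(0,3,8) R1=(0,3,8)

Answer: 11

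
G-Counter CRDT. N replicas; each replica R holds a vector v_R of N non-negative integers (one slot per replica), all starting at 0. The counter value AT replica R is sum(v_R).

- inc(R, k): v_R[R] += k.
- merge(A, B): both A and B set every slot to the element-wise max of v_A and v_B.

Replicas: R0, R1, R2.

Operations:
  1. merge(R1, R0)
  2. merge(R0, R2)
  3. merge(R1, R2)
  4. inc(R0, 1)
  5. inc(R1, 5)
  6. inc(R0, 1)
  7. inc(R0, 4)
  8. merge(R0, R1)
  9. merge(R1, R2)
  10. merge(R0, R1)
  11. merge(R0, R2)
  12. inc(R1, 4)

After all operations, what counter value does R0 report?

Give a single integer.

Answer: 11

Derivation:
Op 1: merge R1<->R0 -> R1=(0,0,0) R0=(0,0,0)
Op 2: merge R0<->R2 -> R0=(0,0,0) R2=(0,0,0)
Op 3: merge R1<->R2 -> R1=(0,0,0) R2=(0,0,0)
Op 4: inc R0 by 1 -> R0=(1,0,0) value=1
Op 5: inc R1 by 5 -> R1=(0,5,0) value=5
Op 6: inc R0 by 1 -> R0=(2,0,0) value=2
Op 7: inc R0 by 4 -> R0=(6,0,0) value=6
Op 8: merge R0<->R1 -> R0=(6,5,0) R1=(6,5,0)
Op 9: merge R1<->R2 -> R1=(6,5,0) R2=(6,5,0)
Op 10: merge R0<->R1 -> R0=(6,5,0) R1=(6,5,0)
Op 11: merge R0<->R2 -> R0=(6,5,0) R2=(6,5,0)
Op 12: inc R1 by 4 -> R1=(6,9,0) value=15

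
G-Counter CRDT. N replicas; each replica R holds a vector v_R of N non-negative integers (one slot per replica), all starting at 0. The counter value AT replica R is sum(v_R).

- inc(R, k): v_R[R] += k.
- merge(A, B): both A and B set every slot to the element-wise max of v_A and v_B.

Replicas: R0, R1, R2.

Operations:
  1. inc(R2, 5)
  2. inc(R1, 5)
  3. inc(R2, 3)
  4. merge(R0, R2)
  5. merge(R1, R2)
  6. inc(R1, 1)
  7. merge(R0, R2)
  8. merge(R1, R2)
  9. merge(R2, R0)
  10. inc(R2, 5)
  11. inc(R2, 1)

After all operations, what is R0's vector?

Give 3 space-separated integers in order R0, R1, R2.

Op 1: inc R2 by 5 -> R2=(0,0,5) value=5
Op 2: inc R1 by 5 -> R1=(0,5,0) value=5
Op 3: inc R2 by 3 -> R2=(0,0,8) value=8
Op 4: merge R0<->R2 -> R0=(0,0,8) R2=(0,0,8)
Op 5: merge R1<->R2 -> R1=(0,5,8) R2=(0,5,8)
Op 6: inc R1 by 1 -> R1=(0,6,8) value=14
Op 7: merge R0<->R2 -> R0=(0,5,8) R2=(0,5,8)
Op 8: merge R1<->R2 -> R1=(0,6,8) R2=(0,6,8)
Op 9: merge R2<->R0 -> R2=(0,6,8) R0=(0,6,8)
Op 10: inc R2 by 5 -> R2=(0,6,13) value=19
Op 11: inc R2 by 1 -> R2=(0,6,14) value=20

Answer: 0 6 8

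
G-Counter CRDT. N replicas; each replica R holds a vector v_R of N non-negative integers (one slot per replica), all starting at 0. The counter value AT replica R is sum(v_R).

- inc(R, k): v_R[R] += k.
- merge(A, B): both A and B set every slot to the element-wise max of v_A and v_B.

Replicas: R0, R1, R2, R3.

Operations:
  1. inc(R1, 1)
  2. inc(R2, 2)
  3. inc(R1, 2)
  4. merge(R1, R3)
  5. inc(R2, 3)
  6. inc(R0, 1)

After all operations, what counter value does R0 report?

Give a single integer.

Answer: 1

Derivation:
Op 1: inc R1 by 1 -> R1=(0,1,0,0) value=1
Op 2: inc R2 by 2 -> R2=(0,0,2,0) value=2
Op 3: inc R1 by 2 -> R1=(0,3,0,0) value=3
Op 4: merge R1<->R3 -> R1=(0,3,0,0) R3=(0,3,0,0)
Op 5: inc R2 by 3 -> R2=(0,0,5,0) value=5
Op 6: inc R0 by 1 -> R0=(1,0,0,0) value=1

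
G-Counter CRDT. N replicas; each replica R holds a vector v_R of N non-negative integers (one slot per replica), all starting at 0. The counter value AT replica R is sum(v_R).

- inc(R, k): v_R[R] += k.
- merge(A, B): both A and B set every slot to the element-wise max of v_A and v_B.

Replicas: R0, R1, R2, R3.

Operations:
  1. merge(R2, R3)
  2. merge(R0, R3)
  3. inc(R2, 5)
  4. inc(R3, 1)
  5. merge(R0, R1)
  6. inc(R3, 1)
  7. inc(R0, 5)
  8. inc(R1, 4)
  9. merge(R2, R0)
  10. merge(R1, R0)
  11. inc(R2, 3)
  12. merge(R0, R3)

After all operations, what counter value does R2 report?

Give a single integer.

Answer: 13

Derivation:
Op 1: merge R2<->R3 -> R2=(0,0,0,0) R3=(0,0,0,0)
Op 2: merge R0<->R3 -> R0=(0,0,0,0) R3=(0,0,0,0)
Op 3: inc R2 by 5 -> R2=(0,0,5,0) value=5
Op 4: inc R3 by 1 -> R3=(0,0,0,1) value=1
Op 5: merge R0<->R1 -> R0=(0,0,0,0) R1=(0,0,0,0)
Op 6: inc R3 by 1 -> R3=(0,0,0,2) value=2
Op 7: inc R0 by 5 -> R0=(5,0,0,0) value=5
Op 8: inc R1 by 4 -> R1=(0,4,0,0) value=4
Op 9: merge R2<->R0 -> R2=(5,0,5,0) R0=(5,0,5,0)
Op 10: merge R1<->R0 -> R1=(5,4,5,0) R0=(5,4,5,0)
Op 11: inc R2 by 3 -> R2=(5,0,8,0) value=13
Op 12: merge R0<->R3 -> R0=(5,4,5,2) R3=(5,4,5,2)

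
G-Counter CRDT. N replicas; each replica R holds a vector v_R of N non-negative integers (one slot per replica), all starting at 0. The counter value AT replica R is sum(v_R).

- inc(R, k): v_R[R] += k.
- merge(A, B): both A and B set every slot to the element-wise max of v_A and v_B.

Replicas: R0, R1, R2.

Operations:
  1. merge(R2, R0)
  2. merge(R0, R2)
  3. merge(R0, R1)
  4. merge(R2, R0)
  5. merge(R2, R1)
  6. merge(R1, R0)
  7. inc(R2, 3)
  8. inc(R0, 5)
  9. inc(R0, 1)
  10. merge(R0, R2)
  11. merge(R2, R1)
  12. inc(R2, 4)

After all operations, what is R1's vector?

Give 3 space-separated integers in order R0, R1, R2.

Op 1: merge R2<->R0 -> R2=(0,0,0) R0=(0,0,0)
Op 2: merge R0<->R2 -> R0=(0,0,0) R2=(0,0,0)
Op 3: merge R0<->R1 -> R0=(0,0,0) R1=(0,0,0)
Op 4: merge R2<->R0 -> R2=(0,0,0) R0=(0,0,0)
Op 5: merge R2<->R1 -> R2=(0,0,0) R1=(0,0,0)
Op 6: merge R1<->R0 -> R1=(0,0,0) R0=(0,0,0)
Op 7: inc R2 by 3 -> R2=(0,0,3) value=3
Op 8: inc R0 by 5 -> R0=(5,0,0) value=5
Op 9: inc R0 by 1 -> R0=(6,0,0) value=6
Op 10: merge R0<->R2 -> R0=(6,0,3) R2=(6,0,3)
Op 11: merge R2<->R1 -> R2=(6,0,3) R1=(6,0,3)
Op 12: inc R2 by 4 -> R2=(6,0,7) value=13

Answer: 6 0 3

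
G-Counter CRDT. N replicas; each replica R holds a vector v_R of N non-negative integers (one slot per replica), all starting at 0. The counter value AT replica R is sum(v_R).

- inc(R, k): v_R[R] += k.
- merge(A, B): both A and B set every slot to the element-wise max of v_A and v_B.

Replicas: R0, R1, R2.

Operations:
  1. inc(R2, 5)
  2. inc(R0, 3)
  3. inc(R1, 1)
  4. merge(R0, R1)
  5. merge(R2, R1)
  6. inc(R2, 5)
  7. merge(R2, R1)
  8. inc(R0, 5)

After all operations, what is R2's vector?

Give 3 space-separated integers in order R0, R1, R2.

Answer: 3 1 10

Derivation:
Op 1: inc R2 by 5 -> R2=(0,0,5) value=5
Op 2: inc R0 by 3 -> R0=(3,0,0) value=3
Op 3: inc R1 by 1 -> R1=(0,1,0) value=1
Op 4: merge R0<->R1 -> R0=(3,1,0) R1=(3,1,0)
Op 5: merge R2<->R1 -> R2=(3,1,5) R1=(3,1,5)
Op 6: inc R2 by 5 -> R2=(3,1,10) value=14
Op 7: merge R2<->R1 -> R2=(3,1,10) R1=(3,1,10)
Op 8: inc R0 by 5 -> R0=(8,1,0) value=9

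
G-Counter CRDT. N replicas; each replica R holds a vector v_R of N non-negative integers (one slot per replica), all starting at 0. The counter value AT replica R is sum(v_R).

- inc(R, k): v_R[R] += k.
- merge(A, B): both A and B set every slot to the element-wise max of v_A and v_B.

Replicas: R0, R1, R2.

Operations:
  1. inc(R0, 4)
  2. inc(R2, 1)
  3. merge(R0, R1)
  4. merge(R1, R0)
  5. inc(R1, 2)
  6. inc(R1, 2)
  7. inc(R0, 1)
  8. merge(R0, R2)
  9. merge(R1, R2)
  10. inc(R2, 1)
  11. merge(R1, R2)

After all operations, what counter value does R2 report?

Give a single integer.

Answer: 11

Derivation:
Op 1: inc R0 by 4 -> R0=(4,0,0) value=4
Op 2: inc R2 by 1 -> R2=(0,0,1) value=1
Op 3: merge R0<->R1 -> R0=(4,0,0) R1=(4,0,0)
Op 4: merge R1<->R0 -> R1=(4,0,0) R0=(4,0,0)
Op 5: inc R1 by 2 -> R1=(4,2,0) value=6
Op 6: inc R1 by 2 -> R1=(4,4,0) value=8
Op 7: inc R0 by 1 -> R0=(5,0,0) value=5
Op 8: merge R0<->R2 -> R0=(5,0,1) R2=(5,0,1)
Op 9: merge R1<->R2 -> R1=(5,4,1) R2=(5,4,1)
Op 10: inc R2 by 1 -> R2=(5,4,2) value=11
Op 11: merge R1<->R2 -> R1=(5,4,2) R2=(5,4,2)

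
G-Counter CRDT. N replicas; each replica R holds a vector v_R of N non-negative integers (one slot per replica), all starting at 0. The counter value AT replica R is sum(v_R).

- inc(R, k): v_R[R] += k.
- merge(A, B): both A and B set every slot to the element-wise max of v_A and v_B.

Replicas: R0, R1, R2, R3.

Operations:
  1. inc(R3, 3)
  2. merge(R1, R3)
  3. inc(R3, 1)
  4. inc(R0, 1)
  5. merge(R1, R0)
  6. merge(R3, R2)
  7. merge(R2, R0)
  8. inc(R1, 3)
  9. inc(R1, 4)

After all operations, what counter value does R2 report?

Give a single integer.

Answer: 5

Derivation:
Op 1: inc R3 by 3 -> R3=(0,0,0,3) value=3
Op 2: merge R1<->R3 -> R1=(0,0,0,3) R3=(0,0,0,3)
Op 3: inc R3 by 1 -> R3=(0,0,0,4) value=4
Op 4: inc R0 by 1 -> R0=(1,0,0,0) value=1
Op 5: merge R1<->R0 -> R1=(1,0,0,3) R0=(1,0,0,3)
Op 6: merge R3<->R2 -> R3=(0,0,0,4) R2=(0,0,0,4)
Op 7: merge R2<->R0 -> R2=(1,0,0,4) R0=(1,0,0,4)
Op 8: inc R1 by 3 -> R1=(1,3,0,3) value=7
Op 9: inc R1 by 4 -> R1=(1,7,0,3) value=11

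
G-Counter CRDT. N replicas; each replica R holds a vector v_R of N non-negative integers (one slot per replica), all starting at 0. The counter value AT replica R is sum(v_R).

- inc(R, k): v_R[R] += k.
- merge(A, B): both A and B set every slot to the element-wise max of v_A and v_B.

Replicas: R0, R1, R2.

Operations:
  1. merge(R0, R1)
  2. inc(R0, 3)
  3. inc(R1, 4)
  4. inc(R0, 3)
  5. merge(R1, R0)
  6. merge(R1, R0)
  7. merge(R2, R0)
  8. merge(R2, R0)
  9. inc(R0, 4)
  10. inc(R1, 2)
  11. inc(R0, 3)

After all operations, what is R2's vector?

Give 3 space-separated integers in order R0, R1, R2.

Answer: 6 4 0

Derivation:
Op 1: merge R0<->R1 -> R0=(0,0,0) R1=(0,0,0)
Op 2: inc R0 by 3 -> R0=(3,0,0) value=3
Op 3: inc R1 by 4 -> R1=(0,4,0) value=4
Op 4: inc R0 by 3 -> R0=(6,0,0) value=6
Op 5: merge R1<->R0 -> R1=(6,4,0) R0=(6,4,0)
Op 6: merge R1<->R0 -> R1=(6,4,0) R0=(6,4,0)
Op 7: merge R2<->R0 -> R2=(6,4,0) R0=(6,4,0)
Op 8: merge R2<->R0 -> R2=(6,4,0) R0=(6,4,0)
Op 9: inc R0 by 4 -> R0=(10,4,0) value=14
Op 10: inc R1 by 2 -> R1=(6,6,0) value=12
Op 11: inc R0 by 3 -> R0=(13,4,0) value=17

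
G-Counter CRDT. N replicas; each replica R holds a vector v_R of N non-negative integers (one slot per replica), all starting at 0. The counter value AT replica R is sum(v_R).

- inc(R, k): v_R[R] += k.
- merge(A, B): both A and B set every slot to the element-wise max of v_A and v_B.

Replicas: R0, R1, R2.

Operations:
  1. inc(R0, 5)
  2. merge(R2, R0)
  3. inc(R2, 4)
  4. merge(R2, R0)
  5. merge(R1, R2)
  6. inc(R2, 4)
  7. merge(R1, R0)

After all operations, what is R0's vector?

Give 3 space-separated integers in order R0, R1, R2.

Op 1: inc R0 by 5 -> R0=(5,0,0) value=5
Op 2: merge R2<->R0 -> R2=(5,0,0) R0=(5,0,0)
Op 3: inc R2 by 4 -> R2=(5,0,4) value=9
Op 4: merge R2<->R0 -> R2=(5,0,4) R0=(5,0,4)
Op 5: merge R1<->R2 -> R1=(5,0,4) R2=(5,0,4)
Op 6: inc R2 by 4 -> R2=(5,0,8) value=13
Op 7: merge R1<->R0 -> R1=(5,0,4) R0=(5,0,4)

Answer: 5 0 4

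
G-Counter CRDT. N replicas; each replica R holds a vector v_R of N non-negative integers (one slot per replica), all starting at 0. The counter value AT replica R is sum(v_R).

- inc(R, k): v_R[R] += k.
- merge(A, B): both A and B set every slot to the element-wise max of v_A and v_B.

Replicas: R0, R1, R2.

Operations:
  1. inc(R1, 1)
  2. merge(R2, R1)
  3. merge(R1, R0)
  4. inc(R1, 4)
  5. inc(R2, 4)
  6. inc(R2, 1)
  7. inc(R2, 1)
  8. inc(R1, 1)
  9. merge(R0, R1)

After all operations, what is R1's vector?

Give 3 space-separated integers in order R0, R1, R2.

Op 1: inc R1 by 1 -> R1=(0,1,0) value=1
Op 2: merge R2<->R1 -> R2=(0,1,0) R1=(0,1,0)
Op 3: merge R1<->R0 -> R1=(0,1,0) R0=(0,1,0)
Op 4: inc R1 by 4 -> R1=(0,5,0) value=5
Op 5: inc R2 by 4 -> R2=(0,1,4) value=5
Op 6: inc R2 by 1 -> R2=(0,1,5) value=6
Op 7: inc R2 by 1 -> R2=(0,1,6) value=7
Op 8: inc R1 by 1 -> R1=(0,6,0) value=6
Op 9: merge R0<->R1 -> R0=(0,6,0) R1=(0,6,0)

Answer: 0 6 0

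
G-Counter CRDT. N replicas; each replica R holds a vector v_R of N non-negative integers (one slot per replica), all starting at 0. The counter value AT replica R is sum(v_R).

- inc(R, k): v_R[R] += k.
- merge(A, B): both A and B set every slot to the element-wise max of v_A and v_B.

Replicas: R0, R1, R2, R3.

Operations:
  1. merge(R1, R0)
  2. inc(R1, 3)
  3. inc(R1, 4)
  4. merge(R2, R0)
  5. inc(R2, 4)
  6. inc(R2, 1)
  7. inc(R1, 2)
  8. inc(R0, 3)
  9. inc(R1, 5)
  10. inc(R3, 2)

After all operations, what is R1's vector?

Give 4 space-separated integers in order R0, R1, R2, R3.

Op 1: merge R1<->R0 -> R1=(0,0,0,0) R0=(0,0,0,0)
Op 2: inc R1 by 3 -> R1=(0,3,0,0) value=3
Op 3: inc R1 by 4 -> R1=(0,7,0,0) value=7
Op 4: merge R2<->R0 -> R2=(0,0,0,0) R0=(0,0,0,0)
Op 5: inc R2 by 4 -> R2=(0,0,4,0) value=4
Op 6: inc R2 by 1 -> R2=(0,0,5,0) value=5
Op 7: inc R1 by 2 -> R1=(0,9,0,0) value=9
Op 8: inc R0 by 3 -> R0=(3,0,0,0) value=3
Op 9: inc R1 by 5 -> R1=(0,14,0,0) value=14
Op 10: inc R3 by 2 -> R3=(0,0,0,2) value=2

Answer: 0 14 0 0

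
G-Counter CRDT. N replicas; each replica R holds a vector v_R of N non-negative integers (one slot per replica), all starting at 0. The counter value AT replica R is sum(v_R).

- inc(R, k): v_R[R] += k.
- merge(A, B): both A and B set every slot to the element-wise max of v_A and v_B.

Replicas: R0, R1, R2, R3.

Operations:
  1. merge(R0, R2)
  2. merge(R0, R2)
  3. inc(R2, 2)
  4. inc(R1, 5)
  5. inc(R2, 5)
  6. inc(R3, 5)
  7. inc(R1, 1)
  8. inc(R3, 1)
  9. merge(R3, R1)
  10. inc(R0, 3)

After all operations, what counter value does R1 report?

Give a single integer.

Op 1: merge R0<->R2 -> R0=(0,0,0,0) R2=(0,0,0,0)
Op 2: merge R0<->R2 -> R0=(0,0,0,0) R2=(0,0,0,0)
Op 3: inc R2 by 2 -> R2=(0,0,2,0) value=2
Op 4: inc R1 by 5 -> R1=(0,5,0,0) value=5
Op 5: inc R2 by 5 -> R2=(0,0,7,0) value=7
Op 6: inc R3 by 5 -> R3=(0,0,0,5) value=5
Op 7: inc R1 by 1 -> R1=(0,6,0,0) value=6
Op 8: inc R3 by 1 -> R3=(0,0,0,6) value=6
Op 9: merge R3<->R1 -> R3=(0,6,0,6) R1=(0,6,0,6)
Op 10: inc R0 by 3 -> R0=(3,0,0,0) value=3

Answer: 12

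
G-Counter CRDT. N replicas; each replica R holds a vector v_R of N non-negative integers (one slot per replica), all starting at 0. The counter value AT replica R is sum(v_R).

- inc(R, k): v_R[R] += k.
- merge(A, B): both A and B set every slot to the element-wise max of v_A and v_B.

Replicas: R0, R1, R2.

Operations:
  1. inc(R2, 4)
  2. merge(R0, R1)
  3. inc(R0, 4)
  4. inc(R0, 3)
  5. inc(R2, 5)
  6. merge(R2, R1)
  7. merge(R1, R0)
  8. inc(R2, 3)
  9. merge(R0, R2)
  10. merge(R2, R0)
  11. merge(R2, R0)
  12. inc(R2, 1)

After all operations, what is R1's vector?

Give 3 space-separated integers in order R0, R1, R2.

Op 1: inc R2 by 4 -> R2=(0,0,4) value=4
Op 2: merge R0<->R1 -> R0=(0,0,0) R1=(0,0,0)
Op 3: inc R0 by 4 -> R0=(4,0,0) value=4
Op 4: inc R0 by 3 -> R0=(7,0,0) value=7
Op 5: inc R2 by 5 -> R2=(0,0,9) value=9
Op 6: merge R2<->R1 -> R2=(0,0,9) R1=(0,0,9)
Op 7: merge R1<->R0 -> R1=(7,0,9) R0=(7,0,9)
Op 8: inc R2 by 3 -> R2=(0,0,12) value=12
Op 9: merge R0<->R2 -> R0=(7,0,12) R2=(7,0,12)
Op 10: merge R2<->R0 -> R2=(7,0,12) R0=(7,0,12)
Op 11: merge R2<->R0 -> R2=(7,0,12) R0=(7,0,12)
Op 12: inc R2 by 1 -> R2=(7,0,13) value=20

Answer: 7 0 9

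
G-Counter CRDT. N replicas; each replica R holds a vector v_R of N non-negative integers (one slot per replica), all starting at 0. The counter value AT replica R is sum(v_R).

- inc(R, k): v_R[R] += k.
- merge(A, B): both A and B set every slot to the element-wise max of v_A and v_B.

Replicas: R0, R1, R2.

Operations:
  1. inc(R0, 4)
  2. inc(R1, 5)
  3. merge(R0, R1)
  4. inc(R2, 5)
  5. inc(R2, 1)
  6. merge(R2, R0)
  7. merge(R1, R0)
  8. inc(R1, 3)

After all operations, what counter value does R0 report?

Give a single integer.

Op 1: inc R0 by 4 -> R0=(4,0,0) value=4
Op 2: inc R1 by 5 -> R1=(0,5,0) value=5
Op 3: merge R0<->R1 -> R0=(4,5,0) R1=(4,5,0)
Op 4: inc R2 by 5 -> R2=(0,0,5) value=5
Op 5: inc R2 by 1 -> R2=(0,0,6) value=6
Op 6: merge R2<->R0 -> R2=(4,5,6) R0=(4,5,6)
Op 7: merge R1<->R0 -> R1=(4,5,6) R0=(4,5,6)
Op 8: inc R1 by 3 -> R1=(4,8,6) value=18

Answer: 15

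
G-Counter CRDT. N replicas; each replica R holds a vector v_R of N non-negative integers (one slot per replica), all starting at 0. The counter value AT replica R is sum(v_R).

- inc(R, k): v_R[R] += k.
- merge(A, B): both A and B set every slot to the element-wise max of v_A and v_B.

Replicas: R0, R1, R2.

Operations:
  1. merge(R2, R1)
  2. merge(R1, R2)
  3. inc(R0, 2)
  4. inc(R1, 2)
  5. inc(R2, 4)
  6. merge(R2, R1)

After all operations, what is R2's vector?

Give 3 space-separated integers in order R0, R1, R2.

Answer: 0 2 4

Derivation:
Op 1: merge R2<->R1 -> R2=(0,0,0) R1=(0,0,0)
Op 2: merge R1<->R2 -> R1=(0,0,0) R2=(0,0,0)
Op 3: inc R0 by 2 -> R0=(2,0,0) value=2
Op 4: inc R1 by 2 -> R1=(0,2,0) value=2
Op 5: inc R2 by 4 -> R2=(0,0,4) value=4
Op 6: merge R2<->R1 -> R2=(0,2,4) R1=(0,2,4)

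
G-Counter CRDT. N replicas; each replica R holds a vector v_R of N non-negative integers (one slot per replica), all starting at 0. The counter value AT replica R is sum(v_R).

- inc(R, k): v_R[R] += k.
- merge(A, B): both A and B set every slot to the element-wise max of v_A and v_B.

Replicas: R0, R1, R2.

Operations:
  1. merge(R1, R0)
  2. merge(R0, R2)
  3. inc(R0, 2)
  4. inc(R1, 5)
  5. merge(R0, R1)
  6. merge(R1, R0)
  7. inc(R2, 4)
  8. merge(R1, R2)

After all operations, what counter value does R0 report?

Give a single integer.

Op 1: merge R1<->R0 -> R1=(0,0,0) R0=(0,0,0)
Op 2: merge R0<->R2 -> R0=(0,0,0) R2=(0,0,0)
Op 3: inc R0 by 2 -> R0=(2,0,0) value=2
Op 4: inc R1 by 5 -> R1=(0,5,0) value=5
Op 5: merge R0<->R1 -> R0=(2,5,0) R1=(2,5,0)
Op 6: merge R1<->R0 -> R1=(2,5,0) R0=(2,5,0)
Op 7: inc R2 by 4 -> R2=(0,0,4) value=4
Op 8: merge R1<->R2 -> R1=(2,5,4) R2=(2,5,4)

Answer: 7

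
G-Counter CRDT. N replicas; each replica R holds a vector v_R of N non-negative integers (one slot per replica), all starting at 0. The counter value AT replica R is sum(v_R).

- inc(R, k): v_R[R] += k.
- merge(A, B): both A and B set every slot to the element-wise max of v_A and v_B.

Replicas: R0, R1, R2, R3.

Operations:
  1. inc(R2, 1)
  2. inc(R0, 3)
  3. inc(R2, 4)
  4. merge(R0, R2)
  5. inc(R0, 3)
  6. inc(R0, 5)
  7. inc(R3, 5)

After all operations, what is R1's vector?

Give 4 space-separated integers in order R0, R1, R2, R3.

Answer: 0 0 0 0

Derivation:
Op 1: inc R2 by 1 -> R2=(0,0,1,0) value=1
Op 2: inc R0 by 3 -> R0=(3,0,0,0) value=3
Op 3: inc R2 by 4 -> R2=(0,0,5,0) value=5
Op 4: merge R0<->R2 -> R0=(3,0,5,0) R2=(3,0,5,0)
Op 5: inc R0 by 3 -> R0=(6,0,5,0) value=11
Op 6: inc R0 by 5 -> R0=(11,0,5,0) value=16
Op 7: inc R3 by 5 -> R3=(0,0,0,5) value=5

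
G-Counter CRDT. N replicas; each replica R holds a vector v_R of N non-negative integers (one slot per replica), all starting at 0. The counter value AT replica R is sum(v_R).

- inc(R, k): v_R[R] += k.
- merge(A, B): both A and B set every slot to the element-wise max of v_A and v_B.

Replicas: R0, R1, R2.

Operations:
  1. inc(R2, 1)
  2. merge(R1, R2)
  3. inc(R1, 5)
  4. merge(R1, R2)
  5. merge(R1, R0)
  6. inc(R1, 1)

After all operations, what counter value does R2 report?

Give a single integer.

Answer: 6

Derivation:
Op 1: inc R2 by 1 -> R2=(0,0,1) value=1
Op 2: merge R1<->R2 -> R1=(0,0,1) R2=(0,0,1)
Op 3: inc R1 by 5 -> R1=(0,5,1) value=6
Op 4: merge R1<->R2 -> R1=(0,5,1) R2=(0,5,1)
Op 5: merge R1<->R0 -> R1=(0,5,1) R0=(0,5,1)
Op 6: inc R1 by 1 -> R1=(0,6,1) value=7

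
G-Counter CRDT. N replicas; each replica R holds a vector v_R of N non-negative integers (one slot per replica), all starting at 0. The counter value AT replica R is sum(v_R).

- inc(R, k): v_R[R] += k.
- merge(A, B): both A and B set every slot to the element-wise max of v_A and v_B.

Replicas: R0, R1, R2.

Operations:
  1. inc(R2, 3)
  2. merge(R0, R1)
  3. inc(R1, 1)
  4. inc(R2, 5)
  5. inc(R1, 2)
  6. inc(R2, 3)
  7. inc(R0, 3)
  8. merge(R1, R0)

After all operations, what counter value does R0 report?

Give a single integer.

Op 1: inc R2 by 3 -> R2=(0,0,3) value=3
Op 2: merge R0<->R1 -> R0=(0,0,0) R1=(0,0,0)
Op 3: inc R1 by 1 -> R1=(0,1,0) value=1
Op 4: inc R2 by 5 -> R2=(0,0,8) value=8
Op 5: inc R1 by 2 -> R1=(0,3,0) value=3
Op 6: inc R2 by 3 -> R2=(0,0,11) value=11
Op 7: inc R0 by 3 -> R0=(3,0,0) value=3
Op 8: merge R1<->R0 -> R1=(3,3,0) R0=(3,3,0)

Answer: 6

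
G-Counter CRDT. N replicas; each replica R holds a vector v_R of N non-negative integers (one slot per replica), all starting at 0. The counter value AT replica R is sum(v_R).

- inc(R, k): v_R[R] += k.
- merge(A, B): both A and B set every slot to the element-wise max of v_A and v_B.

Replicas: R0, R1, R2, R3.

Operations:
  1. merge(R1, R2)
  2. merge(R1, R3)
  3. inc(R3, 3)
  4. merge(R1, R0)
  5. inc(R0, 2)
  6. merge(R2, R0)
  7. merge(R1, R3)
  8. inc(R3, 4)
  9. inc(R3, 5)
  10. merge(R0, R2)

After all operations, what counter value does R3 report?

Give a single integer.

Op 1: merge R1<->R2 -> R1=(0,0,0,0) R2=(0,0,0,0)
Op 2: merge R1<->R3 -> R1=(0,0,0,0) R3=(0,0,0,0)
Op 3: inc R3 by 3 -> R3=(0,0,0,3) value=3
Op 4: merge R1<->R0 -> R1=(0,0,0,0) R0=(0,0,0,0)
Op 5: inc R0 by 2 -> R0=(2,0,0,0) value=2
Op 6: merge R2<->R0 -> R2=(2,0,0,0) R0=(2,0,0,0)
Op 7: merge R1<->R3 -> R1=(0,0,0,3) R3=(0,0,0,3)
Op 8: inc R3 by 4 -> R3=(0,0,0,7) value=7
Op 9: inc R3 by 5 -> R3=(0,0,0,12) value=12
Op 10: merge R0<->R2 -> R0=(2,0,0,0) R2=(2,0,0,0)

Answer: 12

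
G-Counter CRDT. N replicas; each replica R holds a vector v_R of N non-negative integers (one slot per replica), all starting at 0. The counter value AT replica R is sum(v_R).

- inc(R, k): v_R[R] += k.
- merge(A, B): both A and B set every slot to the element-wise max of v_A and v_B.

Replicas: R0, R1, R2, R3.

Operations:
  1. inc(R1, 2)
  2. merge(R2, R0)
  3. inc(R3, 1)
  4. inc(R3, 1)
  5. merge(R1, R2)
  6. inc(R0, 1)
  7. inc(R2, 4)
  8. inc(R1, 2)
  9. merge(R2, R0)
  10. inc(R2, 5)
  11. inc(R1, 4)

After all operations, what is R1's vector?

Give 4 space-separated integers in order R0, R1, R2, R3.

Answer: 0 8 0 0

Derivation:
Op 1: inc R1 by 2 -> R1=(0,2,0,0) value=2
Op 2: merge R2<->R0 -> R2=(0,0,0,0) R0=(0,0,0,0)
Op 3: inc R3 by 1 -> R3=(0,0,0,1) value=1
Op 4: inc R3 by 1 -> R3=(0,0,0,2) value=2
Op 5: merge R1<->R2 -> R1=(0,2,0,0) R2=(0,2,0,0)
Op 6: inc R0 by 1 -> R0=(1,0,0,0) value=1
Op 7: inc R2 by 4 -> R2=(0,2,4,0) value=6
Op 8: inc R1 by 2 -> R1=(0,4,0,0) value=4
Op 9: merge R2<->R0 -> R2=(1,2,4,0) R0=(1,2,4,0)
Op 10: inc R2 by 5 -> R2=(1,2,9,0) value=12
Op 11: inc R1 by 4 -> R1=(0,8,0,0) value=8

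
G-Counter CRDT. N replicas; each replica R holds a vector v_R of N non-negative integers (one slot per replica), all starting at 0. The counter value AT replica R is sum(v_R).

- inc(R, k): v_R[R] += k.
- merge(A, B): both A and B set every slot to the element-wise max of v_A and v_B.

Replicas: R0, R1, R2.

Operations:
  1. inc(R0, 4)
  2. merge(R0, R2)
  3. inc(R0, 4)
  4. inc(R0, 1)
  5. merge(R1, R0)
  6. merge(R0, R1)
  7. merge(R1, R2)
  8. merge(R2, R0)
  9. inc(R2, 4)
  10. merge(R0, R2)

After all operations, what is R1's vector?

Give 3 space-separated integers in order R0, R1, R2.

Answer: 9 0 0

Derivation:
Op 1: inc R0 by 4 -> R0=(4,0,0) value=4
Op 2: merge R0<->R2 -> R0=(4,0,0) R2=(4,0,0)
Op 3: inc R0 by 4 -> R0=(8,0,0) value=8
Op 4: inc R0 by 1 -> R0=(9,0,0) value=9
Op 5: merge R1<->R0 -> R1=(9,0,0) R0=(9,0,0)
Op 6: merge R0<->R1 -> R0=(9,0,0) R1=(9,0,0)
Op 7: merge R1<->R2 -> R1=(9,0,0) R2=(9,0,0)
Op 8: merge R2<->R0 -> R2=(9,0,0) R0=(9,0,0)
Op 9: inc R2 by 4 -> R2=(9,0,4) value=13
Op 10: merge R0<->R2 -> R0=(9,0,4) R2=(9,0,4)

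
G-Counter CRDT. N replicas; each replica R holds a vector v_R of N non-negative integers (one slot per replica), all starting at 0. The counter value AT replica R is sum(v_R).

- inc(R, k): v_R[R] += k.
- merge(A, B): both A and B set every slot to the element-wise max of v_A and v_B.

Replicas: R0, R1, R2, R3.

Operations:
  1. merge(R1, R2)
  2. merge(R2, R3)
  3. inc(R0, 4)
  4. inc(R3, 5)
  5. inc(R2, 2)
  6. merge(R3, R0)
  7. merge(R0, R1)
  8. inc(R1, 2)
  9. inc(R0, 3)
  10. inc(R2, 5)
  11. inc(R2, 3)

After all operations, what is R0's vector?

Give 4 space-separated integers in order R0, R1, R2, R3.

Answer: 7 0 0 5

Derivation:
Op 1: merge R1<->R2 -> R1=(0,0,0,0) R2=(0,0,0,0)
Op 2: merge R2<->R3 -> R2=(0,0,0,0) R3=(0,0,0,0)
Op 3: inc R0 by 4 -> R0=(4,0,0,0) value=4
Op 4: inc R3 by 5 -> R3=(0,0,0,5) value=5
Op 5: inc R2 by 2 -> R2=(0,0,2,0) value=2
Op 6: merge R3<->R0 -> R3=(4,0,0,5) R0=(4,0,0,5)
Op 7: merge R0<->R1 -> R0=(4,0,0,5) R1=(4,0,0,5)
Op 8: inc R1 by 2 -> R1=(4,2,0,5) value=11
Op 9: inc R0 by 3 -> R0=(7,0,0,5) value=12
Op 10: inc R2 by 5 -> R2=(0,0,7,0) value=7
Op 11: inc R2 by 3 -> R2=(0,0,10,0) value=10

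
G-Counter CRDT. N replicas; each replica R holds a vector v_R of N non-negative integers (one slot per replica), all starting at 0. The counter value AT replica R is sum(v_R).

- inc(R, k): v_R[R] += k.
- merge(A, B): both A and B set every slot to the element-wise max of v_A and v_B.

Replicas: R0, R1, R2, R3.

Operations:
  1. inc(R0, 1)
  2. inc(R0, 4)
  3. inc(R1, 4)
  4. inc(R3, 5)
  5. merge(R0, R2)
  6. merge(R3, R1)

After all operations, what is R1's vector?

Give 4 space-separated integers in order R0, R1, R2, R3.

Op 1: inc R0 by 1 -> R0=(1,0,0,0) value=1
Op 2: inc R0 by 4 -> R0=(5,0,0,0) value=5
Op 3: inc R1 by 4 -> R1=(0,4,0,0) value=4
Op 4: inc R3 by 5 -> R3=(0,0,0,5) value=5
Op 5: merge R0<->R2 -> R0=(5,0,0,0) R2=(5,0,0,0)
Op 6: merge R3<->R1 -> R3=(0,4,0,5) R1=(0,4,0,5)

Answer: 0 4 0 5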